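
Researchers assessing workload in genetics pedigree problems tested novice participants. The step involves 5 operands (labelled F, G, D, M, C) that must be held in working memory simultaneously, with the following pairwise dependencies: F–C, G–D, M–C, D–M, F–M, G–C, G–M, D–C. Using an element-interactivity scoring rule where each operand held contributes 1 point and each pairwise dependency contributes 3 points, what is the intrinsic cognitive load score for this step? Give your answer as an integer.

Count of operands held simultaneously: 5.
Count of pairwise dependencies listed: 8.
Element contribution: 5 × 1 = 5.
Interaction contribution: 8 × 3 = 24.
Intrinsic load = 5 + 24 = 29.

29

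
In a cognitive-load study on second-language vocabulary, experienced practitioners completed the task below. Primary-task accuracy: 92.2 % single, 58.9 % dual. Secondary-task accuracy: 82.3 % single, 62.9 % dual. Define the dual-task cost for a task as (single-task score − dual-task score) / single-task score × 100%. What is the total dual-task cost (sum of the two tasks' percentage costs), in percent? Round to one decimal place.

59.7

Primary cost = (92.2 − 58.9) / 92.2 × 100% = 36.1171%.
Secondary cost = (82.3 − 62.9) / 82.3 × 100% = 23.5723%.
Total = 36.1171% + 23.5723% = 59.6894% ≈ 59.7%.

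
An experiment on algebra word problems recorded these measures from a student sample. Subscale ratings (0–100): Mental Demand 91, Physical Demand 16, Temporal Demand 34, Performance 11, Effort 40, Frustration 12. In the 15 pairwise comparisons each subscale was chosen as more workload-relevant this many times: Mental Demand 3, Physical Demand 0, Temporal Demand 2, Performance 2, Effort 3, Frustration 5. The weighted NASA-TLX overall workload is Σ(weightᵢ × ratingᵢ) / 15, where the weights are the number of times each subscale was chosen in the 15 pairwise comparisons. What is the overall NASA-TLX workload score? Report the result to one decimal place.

The tallies are the weights (they sum to 15).
Weighted sum = 3·91 + 0·16 + 2·34 + 2·11 + 3·40 + 5·12
            = 273 + 0 + 68 + 22 + 120 + 60 = 543.
Overall workload = 543 / 15 = 36.2000 ≈ 36.2.

36.2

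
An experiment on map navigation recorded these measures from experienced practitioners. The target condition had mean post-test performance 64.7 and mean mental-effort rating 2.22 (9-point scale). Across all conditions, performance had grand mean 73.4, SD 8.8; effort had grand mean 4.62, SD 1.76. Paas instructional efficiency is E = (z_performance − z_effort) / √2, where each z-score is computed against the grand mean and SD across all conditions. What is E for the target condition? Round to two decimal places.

z_performance = (64.7 − 73.4) / 8.8 = -8.7000 / 8.8 = -0.9886.
z_effort = (2.22 − 4.62) / 1.76 = -2.4000 / 1.76 = -1.3636.
z_P − z_E = -0.9886 − (-1.3636) = 0.3750.
E = 0.3750 / √2 = 0.3750 / 1.41421 = 0.2652 ≈ 0.27.

0.27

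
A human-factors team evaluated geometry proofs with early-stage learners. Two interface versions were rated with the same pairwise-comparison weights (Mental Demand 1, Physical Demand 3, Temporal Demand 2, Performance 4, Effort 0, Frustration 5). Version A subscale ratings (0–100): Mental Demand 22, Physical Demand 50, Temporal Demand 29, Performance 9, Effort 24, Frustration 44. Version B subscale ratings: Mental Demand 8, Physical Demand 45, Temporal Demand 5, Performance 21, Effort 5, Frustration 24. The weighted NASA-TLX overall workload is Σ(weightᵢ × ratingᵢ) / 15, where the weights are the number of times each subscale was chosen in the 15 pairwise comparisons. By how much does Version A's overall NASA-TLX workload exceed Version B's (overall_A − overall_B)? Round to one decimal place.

Version A weighted sum = 1·22 + 3·50 + 2·29 + 4·9 + 0·24 + 5·44 = 22 + 150 + 58 + 36 + 0 + 220 = 486; overall_A = 486/15 = 32.4000.
Version B weighted sum = 1·8 + 3·45 + 2·5 + 4·21 + 0·5 + 5·24 = 8 + 135 + 10 + 84 + 0 + 120 = 357; overall_B = 357/15 = 23.8000.
Difference = 32.4000 − 23.8000 = 8.6000 ≈ 8.6.

8.6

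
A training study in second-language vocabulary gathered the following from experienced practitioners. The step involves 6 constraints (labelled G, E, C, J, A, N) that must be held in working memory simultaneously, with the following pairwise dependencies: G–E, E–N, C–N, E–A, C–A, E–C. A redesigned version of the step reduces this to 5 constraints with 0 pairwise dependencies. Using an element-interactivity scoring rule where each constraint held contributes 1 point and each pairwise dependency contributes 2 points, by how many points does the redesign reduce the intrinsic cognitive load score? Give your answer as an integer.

Original: 6 × 1 + 6 × 2 = 6 + 12 = 18.
Redesigned: 5 × 1 + 0 × 2 = 5 + 0 = 5.
Reduction = 18 − 5 = 13.

13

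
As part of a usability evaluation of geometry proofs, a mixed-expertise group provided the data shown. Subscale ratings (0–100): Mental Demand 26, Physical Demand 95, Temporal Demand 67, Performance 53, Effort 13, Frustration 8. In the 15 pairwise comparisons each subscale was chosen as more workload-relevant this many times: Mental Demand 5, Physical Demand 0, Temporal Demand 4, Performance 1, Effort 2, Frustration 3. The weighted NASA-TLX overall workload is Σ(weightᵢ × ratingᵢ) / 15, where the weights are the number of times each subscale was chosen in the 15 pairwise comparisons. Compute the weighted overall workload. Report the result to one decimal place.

33.4

The tallies are the weights (they sum to 15).
Weighted sum = 5·26 + 0·95 + 4·67 + 1·53 + 2·13 + 3·8
            = 130 + 0 + 268 + 53 + 26 + 24 = 501.
Overall workload = 501 / 15 = 33.4000 ≈ 33.4.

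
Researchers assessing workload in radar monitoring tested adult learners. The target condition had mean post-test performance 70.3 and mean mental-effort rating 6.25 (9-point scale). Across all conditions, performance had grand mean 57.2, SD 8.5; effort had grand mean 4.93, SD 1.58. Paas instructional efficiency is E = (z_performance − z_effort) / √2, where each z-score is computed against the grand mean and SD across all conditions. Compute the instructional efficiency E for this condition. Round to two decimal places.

0.50

z_performance = (70.3 − 57.2) / 8.5 = 13.1000 / 8.5 = 1.5412.
z_effort = (6.25 − 4.93) / 1.58 = 1.3200 / 1.58 = 0.8354.
z_P − z_E = 1.5412 − 0.8354 = 0.7058.
E = 0.7058 / √2 = 0.7058 / 1.41421 = 0.4991 ≈ 0.50.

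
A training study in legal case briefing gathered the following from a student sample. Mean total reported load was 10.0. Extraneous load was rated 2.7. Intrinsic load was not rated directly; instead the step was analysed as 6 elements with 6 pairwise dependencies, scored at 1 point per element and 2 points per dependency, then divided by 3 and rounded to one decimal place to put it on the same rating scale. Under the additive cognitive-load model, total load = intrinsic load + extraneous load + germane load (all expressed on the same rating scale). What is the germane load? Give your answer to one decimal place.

Intrinsic (element-interactivity): (6 × 1 + 6 × 2) / 3 = 18 / 3 = 6.0000 → 6.0.
germane load = total − intrinsic − extraneous
             = 10.0 − 6.0 − 2.7 = 1.3.

1.3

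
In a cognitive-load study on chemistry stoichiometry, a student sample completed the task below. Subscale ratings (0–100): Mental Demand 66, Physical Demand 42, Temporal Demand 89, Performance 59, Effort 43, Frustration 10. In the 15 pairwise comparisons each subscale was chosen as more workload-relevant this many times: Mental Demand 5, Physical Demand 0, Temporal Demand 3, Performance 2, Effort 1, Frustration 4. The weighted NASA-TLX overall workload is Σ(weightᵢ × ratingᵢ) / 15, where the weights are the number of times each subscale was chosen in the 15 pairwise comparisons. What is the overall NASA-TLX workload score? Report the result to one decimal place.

The tallies are the weights (they sum to 15).
Weighted sum = 5·66 + 0·42 + 3·89 + 2·59 + 1·43 + 4·10
            = 330 + 0 + 267 + 118 + 43 + 40 = 798.
Overall workload = 798 / 15 = 53.2000 ≈ 53.2.

53.2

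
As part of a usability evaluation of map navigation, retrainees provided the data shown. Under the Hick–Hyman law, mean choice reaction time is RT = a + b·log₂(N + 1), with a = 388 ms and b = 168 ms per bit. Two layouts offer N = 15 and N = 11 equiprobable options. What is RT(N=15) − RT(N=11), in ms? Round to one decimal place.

69.7

RT(15) = 388 + 168·log₂(16) = 388 + 168·4.0000 = 1060.0000 ms.
RT(11) = 388 + 168·log₂(12) = 388 + 168·3.5850 = 990.2800 ms.
Difference = 1060.0000 − 990.2800 = 69.7200 ≈ 69.7 ms.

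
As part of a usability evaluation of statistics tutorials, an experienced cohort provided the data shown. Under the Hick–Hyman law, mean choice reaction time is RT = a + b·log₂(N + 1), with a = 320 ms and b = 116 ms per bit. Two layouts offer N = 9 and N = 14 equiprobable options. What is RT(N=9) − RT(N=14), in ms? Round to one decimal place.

RT(9) = 320 + 116·log₂(10) = 320 + 116·3.3219 = 705.3404 ms.
RT(14) = 320 + 116·log₂(15) = 320 + 116·3.9069 = 773.2004 ms.
Difference = 705.3404 − 773.2004 = -67.8600 ≈ -67.9 ms.

-67.9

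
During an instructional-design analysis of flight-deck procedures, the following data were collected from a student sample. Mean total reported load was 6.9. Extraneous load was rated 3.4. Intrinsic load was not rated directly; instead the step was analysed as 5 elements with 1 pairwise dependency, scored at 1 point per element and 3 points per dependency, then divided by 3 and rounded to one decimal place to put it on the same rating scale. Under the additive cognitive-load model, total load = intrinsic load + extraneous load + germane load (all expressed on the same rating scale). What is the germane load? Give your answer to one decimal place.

Intrinsic (element-interactivity): (5 × 1 + 1 × 3) / 3 = 8 / 3 = 2.6667 → 2.7.
germane load = total − intrinsic − extraneous
             = 6.9 − 2.7 − 3.4 = 0.8.

0.8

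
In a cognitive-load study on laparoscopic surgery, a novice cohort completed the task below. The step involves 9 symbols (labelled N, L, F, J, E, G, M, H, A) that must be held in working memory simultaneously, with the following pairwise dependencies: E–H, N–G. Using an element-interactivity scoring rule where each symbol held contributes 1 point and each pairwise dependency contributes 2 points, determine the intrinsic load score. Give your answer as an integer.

13

Count of symbols held simultaneously: 9.
Count of pairwise dependencies listed: 2.
Element contribution: 9 × 1 = 9.
Interaction contribution: 2 × 2 = 4.
Intrinsic load = 9 + 4 = 13.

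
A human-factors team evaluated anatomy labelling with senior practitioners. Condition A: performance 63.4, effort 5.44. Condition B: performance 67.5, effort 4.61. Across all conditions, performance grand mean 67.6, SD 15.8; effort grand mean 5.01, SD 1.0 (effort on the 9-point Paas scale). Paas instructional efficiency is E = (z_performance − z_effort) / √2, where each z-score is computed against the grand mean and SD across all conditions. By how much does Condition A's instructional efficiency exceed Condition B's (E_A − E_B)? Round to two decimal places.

-0.77

Condition A: z_P = (63.4 − 67.6)/15.8 = -0.2658; z_E = (5.44 − 5.01)/1.0 = 0.4300; E_A = (-0.2658 − 0.4300)/√2 = -0.4920.
Condition B: z_P = (67.5 − 67.6)/15.8 = -0.0063; z_E = (4.61 − 5.01)/1.0 = -0.4000; E_B = (-0.0063 − (-0.4000))/√2 = 0.2784.
E_A − E_B = -0.4920 − 0.2784 = -0.7704 ≈ -0.77.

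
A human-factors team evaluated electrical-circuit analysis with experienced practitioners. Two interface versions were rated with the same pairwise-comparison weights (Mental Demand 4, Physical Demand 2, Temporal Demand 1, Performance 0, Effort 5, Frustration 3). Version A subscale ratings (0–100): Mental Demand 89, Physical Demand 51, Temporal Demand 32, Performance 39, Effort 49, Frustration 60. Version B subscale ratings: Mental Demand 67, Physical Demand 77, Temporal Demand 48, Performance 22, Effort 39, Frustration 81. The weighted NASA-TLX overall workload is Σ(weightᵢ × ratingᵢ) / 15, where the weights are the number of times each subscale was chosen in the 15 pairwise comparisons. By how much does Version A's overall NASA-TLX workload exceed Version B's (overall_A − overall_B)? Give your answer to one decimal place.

Version A weighted sum = 4·89 + 2·51 + 1·32 + 0·39 + 5·49 + 3·60 = 356 + 102 + 32 + 0 + 245 + 180 = 915; overall_A = 915/15 = 61.0000.
Version B weighted sum = 4·67 + 2·77 + 1·48 + 0·22 + 5·39 + 3·81 = 268 + 154 + 48 + 0 + 195 + 243 = 908; overall_B = 908/15 = 60.5333.
Difference = 61.0000 − 60.5333 = 0.4667 ≈ 0.5.

0.5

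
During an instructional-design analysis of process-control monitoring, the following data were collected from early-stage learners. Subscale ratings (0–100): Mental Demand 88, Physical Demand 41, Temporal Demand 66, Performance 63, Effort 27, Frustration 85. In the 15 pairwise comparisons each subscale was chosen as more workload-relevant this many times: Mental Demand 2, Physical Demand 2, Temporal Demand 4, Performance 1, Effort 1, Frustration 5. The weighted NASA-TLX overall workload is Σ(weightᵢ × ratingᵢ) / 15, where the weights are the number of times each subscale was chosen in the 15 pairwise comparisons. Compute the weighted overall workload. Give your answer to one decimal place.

The tallies are the weights (they sum to 15).
Weighted sum = 2·88 + 2·41 + 4·66 + 1·63 + 1·27 + 5·85
            = 176 + 82 + 264 + 63 + 27 + 425 = 1037.
Overall workload = 1037 / 15 = 69.1333 ≈ 69.1.

69.1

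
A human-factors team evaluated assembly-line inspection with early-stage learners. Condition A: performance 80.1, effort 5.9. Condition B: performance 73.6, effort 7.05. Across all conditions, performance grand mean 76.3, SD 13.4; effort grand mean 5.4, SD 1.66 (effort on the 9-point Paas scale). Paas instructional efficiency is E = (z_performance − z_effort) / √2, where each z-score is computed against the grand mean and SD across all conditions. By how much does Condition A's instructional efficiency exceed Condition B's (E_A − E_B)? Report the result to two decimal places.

Condition A: z_P = (80.1 − 76.3)/13.4 = 0.2836; z_E = (5.9 − 5.4)/1.66 = 0.3012; E_A = (0.2836 − 0.3012)/√2 = -0.0124.
Condition B: z_P = (73.6 − 76.3)/13.4 = -0.2015; z_E = (7.05 − 5.4)/1.66 = 0.9940; E_B = (-0.2015 − 0.9940)/√2 = -0.8453.
E_A − E_B = -0.0124 − (-0.8453) = 0.8329 ≈ 0.83.

0.83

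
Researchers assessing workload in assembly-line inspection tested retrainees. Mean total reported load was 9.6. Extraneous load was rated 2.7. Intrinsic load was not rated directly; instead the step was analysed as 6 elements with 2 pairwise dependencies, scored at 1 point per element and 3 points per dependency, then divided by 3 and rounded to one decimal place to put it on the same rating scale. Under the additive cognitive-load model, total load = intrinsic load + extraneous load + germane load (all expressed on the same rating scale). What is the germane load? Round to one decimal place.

2.9

Intrinsic (element-interactivity): (6 × 1 + 2 × 3) / 3 = 12 / 3 = 4.0000 → 4.0.
germane load = total − intrinsic − extraneous
             = 9.6 − 4.0 − 2.7 = 2.9.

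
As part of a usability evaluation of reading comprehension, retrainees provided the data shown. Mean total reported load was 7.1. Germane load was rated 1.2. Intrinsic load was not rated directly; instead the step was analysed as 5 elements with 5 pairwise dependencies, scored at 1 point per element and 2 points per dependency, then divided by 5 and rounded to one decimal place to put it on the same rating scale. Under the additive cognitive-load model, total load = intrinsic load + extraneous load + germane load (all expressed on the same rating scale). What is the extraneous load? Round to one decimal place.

Intrinsic (element-interactivity): (5 × 1 + 5 × 2) / 5 = 15 / 5 = 3.0000 → 3.0.
extraneous load = total − intrinsic − germane
             = 7.1 − 3.0 − 1.2 = 2.9.

2.9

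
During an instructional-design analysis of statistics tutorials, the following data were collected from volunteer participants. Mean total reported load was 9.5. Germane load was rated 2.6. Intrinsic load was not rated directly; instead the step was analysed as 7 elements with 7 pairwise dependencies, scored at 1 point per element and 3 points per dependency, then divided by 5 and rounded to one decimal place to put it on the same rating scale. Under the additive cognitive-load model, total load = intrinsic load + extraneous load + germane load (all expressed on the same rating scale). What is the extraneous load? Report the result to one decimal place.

1.3

Intrinsic (element-interactivity): (7 × 1 + 7 × 3) / 5 = 28 / 5 = 5.6000 → 5.6.
extraneous load = total − intrinsic − germane
             = 9.5 − 5.6 − 2.6 = 1.3.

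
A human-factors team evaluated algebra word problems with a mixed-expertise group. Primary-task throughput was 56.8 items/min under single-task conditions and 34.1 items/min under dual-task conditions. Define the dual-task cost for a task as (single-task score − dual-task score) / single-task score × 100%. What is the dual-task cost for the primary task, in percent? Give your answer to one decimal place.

40.0

Cost = (56.8 − 34.1) / 56.8 × 100%
     = 22.7000 / 56.8 × 100% = 39.9648%.
≈ 40.0%.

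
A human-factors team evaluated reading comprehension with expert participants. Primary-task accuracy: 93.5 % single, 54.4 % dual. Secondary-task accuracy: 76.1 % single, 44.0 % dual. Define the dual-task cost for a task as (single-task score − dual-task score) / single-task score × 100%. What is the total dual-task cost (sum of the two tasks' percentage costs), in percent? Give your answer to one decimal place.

Primary cost = (93.5 − 54.4) / 93.5 × 100% = 41.8182%.
Secondary cost = (76.1 − 44.0) / 76.1 × 100% = 42.1813%.
Total = 41.8182% + 42.1813% = 83.9995% ≈ 84.0%.

84.0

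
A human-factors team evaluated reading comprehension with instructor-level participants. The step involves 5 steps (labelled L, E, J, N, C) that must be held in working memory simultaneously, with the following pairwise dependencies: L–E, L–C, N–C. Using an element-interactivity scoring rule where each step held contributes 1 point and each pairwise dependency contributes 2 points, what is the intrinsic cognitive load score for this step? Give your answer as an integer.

11

Count of steps held simultaneously: 5.
Count of pairwise dependencies listed: 3.
Element contribution: 5 × 1 = 5.
Interaction contribution: 3 × 2 = 6.
Intrinsic load = 5 + 6 = 11.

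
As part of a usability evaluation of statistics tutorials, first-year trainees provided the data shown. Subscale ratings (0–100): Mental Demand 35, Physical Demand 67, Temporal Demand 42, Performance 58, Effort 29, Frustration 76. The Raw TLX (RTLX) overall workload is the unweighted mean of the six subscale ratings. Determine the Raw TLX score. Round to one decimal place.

51.2

Sum of ratings = 35 + 67 + 42 + 58 + 29 + 76 = 307.
RTLX = 307 / 6 = 51.1667 ≈ 51.2.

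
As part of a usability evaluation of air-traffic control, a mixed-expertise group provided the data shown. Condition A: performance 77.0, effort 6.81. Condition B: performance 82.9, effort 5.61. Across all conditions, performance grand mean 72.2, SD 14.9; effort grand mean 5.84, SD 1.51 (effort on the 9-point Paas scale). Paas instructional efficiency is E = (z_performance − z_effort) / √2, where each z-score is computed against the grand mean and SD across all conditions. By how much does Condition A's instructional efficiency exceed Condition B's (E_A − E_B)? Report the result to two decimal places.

Condition A: z_P = (77.0 − 72.2)/14.9 = 0.3221; z_E = (6.81 − 5.84)/1.51 = 0.6424; E_A = (0.3221 − 0.6424)/√2 = -0.2265.
Condition B: z_P = (82.9 − 72.2)/14.9 = 0.7181; z_E = (5.61 − 5.84)/1.51 = -0.1523; E_B = (0.7181 − (-0.1523))/√2 = 0.6155.
E_A − E_B = -0.2265 − 0.6155 = -0.8420 ≈ -0.84.

-0.84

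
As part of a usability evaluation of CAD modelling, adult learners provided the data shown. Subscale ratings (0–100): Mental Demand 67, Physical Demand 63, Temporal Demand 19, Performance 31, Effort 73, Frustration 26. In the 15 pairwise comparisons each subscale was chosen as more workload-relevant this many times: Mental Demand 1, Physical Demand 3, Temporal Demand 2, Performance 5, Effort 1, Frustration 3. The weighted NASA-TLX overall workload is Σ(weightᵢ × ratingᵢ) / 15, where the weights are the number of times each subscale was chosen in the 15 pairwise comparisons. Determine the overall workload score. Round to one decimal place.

The tallies are the weights (they sum to 15).
Weighted sum = 1·67 + 3·63 + 2·19 + 5·31 + 1·73 + 3·26
            = 67 + 189 + 38 + 155 + 73 + 78 = 600.
Overall workload = 600 / 15 = 40.0000 ≈ 40.0.

40.0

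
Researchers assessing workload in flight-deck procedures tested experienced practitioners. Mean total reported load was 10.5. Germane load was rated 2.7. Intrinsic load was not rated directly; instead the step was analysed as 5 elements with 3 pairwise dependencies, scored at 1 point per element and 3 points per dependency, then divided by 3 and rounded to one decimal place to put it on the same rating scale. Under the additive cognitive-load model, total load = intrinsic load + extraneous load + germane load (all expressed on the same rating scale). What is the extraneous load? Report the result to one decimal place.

Intrinsic (element-interactivity): (5 × 1 + 3 × 3) / 3 = 14 / 3 = 4.6667 → 4.7.
extraneous load = total − intrinsic − germane
             = 10.5 − 4.7 − 2.7 = 3.1.

3.1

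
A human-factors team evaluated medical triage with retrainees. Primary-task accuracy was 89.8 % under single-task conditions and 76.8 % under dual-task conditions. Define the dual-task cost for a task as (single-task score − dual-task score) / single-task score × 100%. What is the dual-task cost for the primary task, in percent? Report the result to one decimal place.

Cost = (89.8 − 76.8) / 89.8 × 100%
     = 13.0000 / 89.8 × 100% = 14.4766%.
≈ 14.5%.

14.5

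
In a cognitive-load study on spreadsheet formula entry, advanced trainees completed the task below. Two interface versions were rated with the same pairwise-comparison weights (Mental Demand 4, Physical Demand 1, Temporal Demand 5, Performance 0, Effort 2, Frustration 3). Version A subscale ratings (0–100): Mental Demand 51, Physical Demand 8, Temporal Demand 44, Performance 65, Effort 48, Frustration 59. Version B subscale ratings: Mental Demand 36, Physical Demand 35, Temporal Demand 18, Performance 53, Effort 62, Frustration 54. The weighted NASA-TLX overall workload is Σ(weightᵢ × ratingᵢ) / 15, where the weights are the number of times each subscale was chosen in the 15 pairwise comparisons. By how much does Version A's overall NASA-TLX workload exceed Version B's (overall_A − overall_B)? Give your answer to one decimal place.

10.0

Version A weighted sum = 4·51 + 1·8 + 5·44 + 0·65 + 2·48 + 3·59 = 204 + 8 + 220 + 0 + 96 + 177 = 705; overall_A = 705/15 = 47.0000.
Version B weighted sum = 4·36 + 1·35 + 5·18 + 0·53 + 2·62 + 3·54 = 144 + 35 + 90 + 0 + 124 + 162 = 555; overall_B = 555/15 = 37.0000.
Difference = 47.0000 − 37.0000 = 10.0000 ≈ 10.0.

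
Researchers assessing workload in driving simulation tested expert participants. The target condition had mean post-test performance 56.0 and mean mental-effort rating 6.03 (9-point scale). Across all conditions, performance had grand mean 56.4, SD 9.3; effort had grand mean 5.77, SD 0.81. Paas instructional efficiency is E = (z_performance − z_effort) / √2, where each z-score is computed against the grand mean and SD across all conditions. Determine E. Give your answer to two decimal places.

-0.26

z_performance = (56.0 − 56.4) / 9.3 = -0.4000 / 9.3 = -0.0430.
z_effort = (6.03 − 5.77) / 0.81 = 0.2600 / 0.81 = 0.3210.
z_P − z_E = -0.0430 − 0.3210 = -0.3640.
E = -0.3640 / √2 = -0.3640 / 1.41421 = -0.2574 ≈ -0.26.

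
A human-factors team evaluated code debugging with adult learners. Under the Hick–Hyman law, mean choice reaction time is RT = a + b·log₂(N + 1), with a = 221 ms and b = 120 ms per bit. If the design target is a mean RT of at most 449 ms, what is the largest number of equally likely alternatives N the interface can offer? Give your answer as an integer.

2

Set 221 + 120·log₂(N + 1) ≤ 449.
log₂(N + 1) ≤ (449 − 221) / 120 = 1.9000.
N + 1 ≤ 2^1.9000 = 3.7321.
N ≤ 2.7321, so the largest integer N is 2.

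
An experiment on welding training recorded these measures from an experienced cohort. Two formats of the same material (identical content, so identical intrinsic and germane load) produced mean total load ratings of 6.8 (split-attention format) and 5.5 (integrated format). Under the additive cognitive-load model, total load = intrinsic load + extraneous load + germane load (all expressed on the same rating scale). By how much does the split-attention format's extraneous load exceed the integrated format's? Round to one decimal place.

Intrinsic and germane load are equal across formats, so the difference in total load equals the difference in extraneous load.
Extraneous-load difference = 6.8 − 5.5 = 1.3.

1.3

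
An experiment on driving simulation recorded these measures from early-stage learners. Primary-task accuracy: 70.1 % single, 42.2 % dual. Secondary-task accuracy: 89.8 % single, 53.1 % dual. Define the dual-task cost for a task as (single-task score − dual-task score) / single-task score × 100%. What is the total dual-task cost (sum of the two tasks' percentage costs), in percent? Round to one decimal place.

80.7

Primary cost = (70.1 − 42.2) / 70.1 × 100% = 39.8003%.
Secondary cost = (89.8 − 53.1) / 89.8 × 100% = 40.8686%.
Total = 39.8003% + 40.8686% = 80.6689% ≈ 80.7%.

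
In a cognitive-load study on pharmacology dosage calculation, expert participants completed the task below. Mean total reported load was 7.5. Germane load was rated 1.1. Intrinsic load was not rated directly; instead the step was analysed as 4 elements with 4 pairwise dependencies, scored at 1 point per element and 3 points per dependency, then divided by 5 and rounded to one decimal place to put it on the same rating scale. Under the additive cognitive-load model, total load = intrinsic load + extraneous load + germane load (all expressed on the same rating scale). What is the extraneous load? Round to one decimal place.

Intrinsic (element-interactivity): (4 × 1 + 4 × 3) / 5 = 16 / 5 = 3.2000 → 3.2.
extraneous load = total − intrinsic − germane
             = 7.5 − 3.2 − 1.1 = 3.2.

3.2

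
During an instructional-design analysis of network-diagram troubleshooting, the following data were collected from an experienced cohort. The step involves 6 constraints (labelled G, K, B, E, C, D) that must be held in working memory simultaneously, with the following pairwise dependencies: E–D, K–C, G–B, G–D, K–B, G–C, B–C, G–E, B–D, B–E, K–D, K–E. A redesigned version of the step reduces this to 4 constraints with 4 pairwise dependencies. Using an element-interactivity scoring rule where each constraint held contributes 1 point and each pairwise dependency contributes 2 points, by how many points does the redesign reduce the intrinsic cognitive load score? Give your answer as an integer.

Original: 6 × 1 + 12 × 2 = 6 + 24 = 30.
Redesigned: 4 × 1 + 4 × 2 = 4 + 8 = 12.
Reduction = 30 − 12 = 18.

18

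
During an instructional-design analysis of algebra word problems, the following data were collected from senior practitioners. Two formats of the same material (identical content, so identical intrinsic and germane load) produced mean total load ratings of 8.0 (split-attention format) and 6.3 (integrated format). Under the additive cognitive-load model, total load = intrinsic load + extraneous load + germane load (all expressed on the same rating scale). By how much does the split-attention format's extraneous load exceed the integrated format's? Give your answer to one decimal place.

Intrinsic and germane load are equal across formats, so the difference in total load equals the difference in extraneous load.
Extraneous-load difference = 8.0 − 6.3 = 1.7.

1.7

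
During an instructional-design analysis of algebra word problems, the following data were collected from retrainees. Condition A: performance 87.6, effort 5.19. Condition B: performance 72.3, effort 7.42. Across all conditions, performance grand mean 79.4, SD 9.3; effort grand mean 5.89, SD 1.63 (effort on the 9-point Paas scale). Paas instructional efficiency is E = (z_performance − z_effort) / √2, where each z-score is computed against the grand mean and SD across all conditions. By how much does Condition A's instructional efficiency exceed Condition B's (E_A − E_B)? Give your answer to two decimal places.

Condition A: z_P = (87.6 − 79.4)/9.3 = 0.8817; z_E = (5.19 − 5.89)/1.63 = -0.4294; E_A = (0.8817 − (-0.4294))/√2 = 0.9271.
Condition B: z_P = (72.3 − 79.4)/9.3 = -0.7634; z_E = (7.42 − 5.89)/1.63 = 0.9387; E_B = (-0.7634 − 0.9387)/√2 = -1.2036.
E_A − E_B = 0.9271 − (-1.2036) = 2.1307 ≈ 2.13.

2.13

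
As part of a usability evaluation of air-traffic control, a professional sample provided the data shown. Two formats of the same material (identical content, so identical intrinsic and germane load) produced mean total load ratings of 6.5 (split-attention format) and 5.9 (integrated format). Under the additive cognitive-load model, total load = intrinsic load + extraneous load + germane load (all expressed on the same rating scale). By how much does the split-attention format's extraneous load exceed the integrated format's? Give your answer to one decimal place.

0.6

Intrinsic and germane load are equal across formats, so the difference in total load equals the difference in extraneous load.
Extraneous-load difference = 6.5 − 5.9 = 0.6.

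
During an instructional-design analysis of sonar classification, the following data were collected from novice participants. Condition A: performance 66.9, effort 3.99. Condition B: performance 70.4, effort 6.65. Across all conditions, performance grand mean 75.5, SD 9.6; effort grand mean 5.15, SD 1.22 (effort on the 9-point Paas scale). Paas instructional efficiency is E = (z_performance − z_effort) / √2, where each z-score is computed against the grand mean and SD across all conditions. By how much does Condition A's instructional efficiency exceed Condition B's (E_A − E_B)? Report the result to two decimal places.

1.28

Condition A: z_P = (66.9 − 75.5)/9.6 = -0.8958; z_E = (3.99 − 5.15)/1.22 = -0.9508; E_A = (-0.8958 − (-0.9508))/√2 = 0.0389.
Condition B: z_P = (70.4 − 75.5)/9.6 = -0.5312; z_E = (6.65 − 5.15)/1.22 = 1.2295; E_B = (-0.5312 − 1.2295)/√2 = -1.2450.
E_A − E_B = 0.0389 − (-1.2450) = 1.2839 ≈ 1.28.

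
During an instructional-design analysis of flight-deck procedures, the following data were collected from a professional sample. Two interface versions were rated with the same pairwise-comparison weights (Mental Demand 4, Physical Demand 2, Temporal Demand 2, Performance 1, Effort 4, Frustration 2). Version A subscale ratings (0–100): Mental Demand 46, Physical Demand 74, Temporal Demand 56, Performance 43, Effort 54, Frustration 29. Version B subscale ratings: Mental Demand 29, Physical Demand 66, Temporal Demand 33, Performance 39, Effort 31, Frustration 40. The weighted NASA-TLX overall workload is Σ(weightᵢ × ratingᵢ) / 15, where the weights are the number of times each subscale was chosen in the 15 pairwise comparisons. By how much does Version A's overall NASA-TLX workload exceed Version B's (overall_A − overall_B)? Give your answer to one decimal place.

13.6

Version A weighted sum = 4·46 + 2·74 + 2·56 + 1·43 + 4·54 + 2·29 = 184 + 148 + 112 + 43 + 216 + 58 = 761; overall_A = 761/15 = 50.7333.
Version B weighted sum = 4·29 + 2·66 + 2·33 + 1·39 + 4·31 + 2·40 = 116 + 132 + 66 + 39 + 124 + 80 = 557; overall_B = 557/15 = 37.1333.
Difference = 50.7333 − 37.1333 = 13.6000 ≈ 13.6.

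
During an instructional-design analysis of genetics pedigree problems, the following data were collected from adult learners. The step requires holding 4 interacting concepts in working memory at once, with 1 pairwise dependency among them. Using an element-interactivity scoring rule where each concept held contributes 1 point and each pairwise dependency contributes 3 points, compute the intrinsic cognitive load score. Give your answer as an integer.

7

Element contribution: 4 × 1 = 4.
Interaction contribution: 1 × 3 = 3.
Intrinsic load = 4 + 3 = 7.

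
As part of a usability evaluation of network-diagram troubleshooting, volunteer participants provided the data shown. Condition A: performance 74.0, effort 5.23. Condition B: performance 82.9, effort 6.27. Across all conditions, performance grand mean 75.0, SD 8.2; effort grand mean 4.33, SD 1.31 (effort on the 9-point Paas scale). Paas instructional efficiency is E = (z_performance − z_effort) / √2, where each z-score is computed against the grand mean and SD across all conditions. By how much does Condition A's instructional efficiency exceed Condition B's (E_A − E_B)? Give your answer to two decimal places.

Condition A: z_P = (74.0 − 75.0)/8.2 = -0.1220; z_E = (5.23 − 4.33)/1.31 = 0.6870; E_A = (-0.1220 − 0.6870)/√2 = -0.5720.
Condition B: z_P = (82.9 − 75.0)/8.2 = 0.9634; z_E = (6.27 − 4.33)/1.31 = 1.4809; E_B = (0.9634 − 1.4809)/√2 = -0.3659.
E_A − E_B = -0.5720 − (-0.3659) = -0.2061 ≈ -0.21.

-0.21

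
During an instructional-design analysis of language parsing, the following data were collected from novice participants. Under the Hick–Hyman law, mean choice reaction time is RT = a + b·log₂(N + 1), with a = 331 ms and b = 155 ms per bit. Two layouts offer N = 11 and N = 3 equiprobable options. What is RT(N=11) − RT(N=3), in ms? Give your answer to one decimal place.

245.7

RT(11) = 331 + 155·log₂(12) = 331 + 155·3.5850 = 886.6750 ms.
RT(3) = 331 + 155·log₂(4) = 331 + 155·2.0000 = 641.0000 ms.
Difference = 886.6750 − 641.0000 = 245.6750 ≈ 245.7 ms.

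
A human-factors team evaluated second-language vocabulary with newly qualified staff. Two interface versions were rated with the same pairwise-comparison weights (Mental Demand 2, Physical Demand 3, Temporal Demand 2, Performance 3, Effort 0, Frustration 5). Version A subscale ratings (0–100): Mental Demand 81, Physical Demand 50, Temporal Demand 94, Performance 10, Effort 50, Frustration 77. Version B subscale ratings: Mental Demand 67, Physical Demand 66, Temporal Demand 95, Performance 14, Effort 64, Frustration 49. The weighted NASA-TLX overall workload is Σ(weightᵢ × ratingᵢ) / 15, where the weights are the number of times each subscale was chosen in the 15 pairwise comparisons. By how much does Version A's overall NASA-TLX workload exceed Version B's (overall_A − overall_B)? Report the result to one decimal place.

Version A weighted sum = 2·81 + 3·50 + 2·94 + 3·10 + 0·50 + 5·77 = 162 + 150 + 188 + 30 + 0 + 385 = 915; overall_A = 915/15 = 61.0000.
Version B weighted sum = 2·67 + 3·66 + 2·95 + 3·14 + 0·64 + 5·49 = 134 + 198 + 190 + 42 + 0 + 245 = 809; overall_B = 809/15 = 53.9333.
Difference = 61.0000 − 53.9333 = 7.0667 ≈ 7.1.

7.1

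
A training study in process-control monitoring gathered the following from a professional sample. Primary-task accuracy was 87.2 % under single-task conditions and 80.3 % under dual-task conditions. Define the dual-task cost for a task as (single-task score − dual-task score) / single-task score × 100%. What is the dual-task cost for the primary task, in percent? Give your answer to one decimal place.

Cost = (87.2 − 80.3) / 87.2 × 100%
     = 6.9000 / 87.2 × 100% = 7.9128%.
≈ 7.9%.

7.9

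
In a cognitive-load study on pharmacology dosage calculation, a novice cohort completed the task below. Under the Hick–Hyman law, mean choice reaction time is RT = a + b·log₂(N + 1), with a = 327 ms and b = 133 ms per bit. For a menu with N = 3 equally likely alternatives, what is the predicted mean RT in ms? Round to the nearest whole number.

593

log₂(3 + 1) = log₂(4) = 2.0000.
RT = 327 + 133 × 2.0000 = 327 + 266.0000 = 593.0000 ms.
≈ 593 ms.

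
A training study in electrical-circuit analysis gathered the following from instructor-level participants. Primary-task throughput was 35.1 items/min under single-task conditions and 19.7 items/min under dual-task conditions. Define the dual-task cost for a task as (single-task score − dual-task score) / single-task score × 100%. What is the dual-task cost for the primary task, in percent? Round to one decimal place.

Cost = (35.1 − 19.7) / 35.1 × 100%
     = 15.4000 / 35.1 × 100% = 43.8746%.
≈ 43.9%.

43.9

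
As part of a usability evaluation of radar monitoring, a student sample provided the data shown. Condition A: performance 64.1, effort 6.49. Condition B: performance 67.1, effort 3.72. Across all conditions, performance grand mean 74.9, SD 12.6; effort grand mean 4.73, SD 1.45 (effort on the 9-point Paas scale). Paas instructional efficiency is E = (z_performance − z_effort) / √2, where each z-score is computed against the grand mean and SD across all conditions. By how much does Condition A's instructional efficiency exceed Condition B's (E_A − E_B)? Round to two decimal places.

-1.52

Condition A: z_P = (64.1 − 74.9)/12.6 = -0.8571; z_E = (6.49 − 4.73)/1.45 = 1.2138; E_A = (-0.8571 − 1.2138)/√2 = -1.4643.
Condition B: z_P = (67.1 − 74.9)/12.6 = -0.6190; z_E = (3.72 − 4.73)/1.45 = -0.6966; E_B = (-0.6190 − (-0.6966))/√2 = 0.0549.
E_A − E_B = -1.4643 − 0.0549 = -1.5192 ≈ -1.52.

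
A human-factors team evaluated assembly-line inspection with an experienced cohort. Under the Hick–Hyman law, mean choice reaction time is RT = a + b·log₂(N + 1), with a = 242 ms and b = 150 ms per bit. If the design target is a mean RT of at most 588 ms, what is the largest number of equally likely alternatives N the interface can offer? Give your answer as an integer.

Set 242 + 150·log₂(N + 1) ≤ 588.
log₂(N + 1) ≤ (588 − 242) / 150 = 2.3067.
N + 1 ≤ 2^2.3067 = 4.9475.
N ≤ 3.9475, so the largest integer N is 3.

3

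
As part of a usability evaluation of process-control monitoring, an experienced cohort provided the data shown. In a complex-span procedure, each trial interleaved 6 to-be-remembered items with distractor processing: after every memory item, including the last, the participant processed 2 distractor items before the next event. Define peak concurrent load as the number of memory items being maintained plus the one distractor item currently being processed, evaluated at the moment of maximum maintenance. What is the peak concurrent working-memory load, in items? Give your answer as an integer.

7

Maintenance is greatest during the distractor(s) after memory item 6: all 6 memory items are being held.
One distractor item is concurrently being processed.
Peak concurrent load = 6 + 1 = 7 items.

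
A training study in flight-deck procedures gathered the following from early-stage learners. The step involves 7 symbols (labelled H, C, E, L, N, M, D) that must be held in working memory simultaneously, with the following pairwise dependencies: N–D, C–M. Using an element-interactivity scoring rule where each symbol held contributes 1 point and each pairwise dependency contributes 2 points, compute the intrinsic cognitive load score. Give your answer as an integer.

Count of symbols held simultaneously: 7.
Count of pairwise dependencies listed: 2.
Element contribution: 7 × 1 = 7.
Interaction contribution: 2 × 2 = 4.
Intrinsic load = 7 + 4 = 11.

11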